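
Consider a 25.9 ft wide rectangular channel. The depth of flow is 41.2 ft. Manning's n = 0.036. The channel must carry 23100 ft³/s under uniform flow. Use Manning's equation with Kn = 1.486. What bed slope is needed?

Flow area A = b·y = 25.9 × 41.2 = 1067 ft². Wetted perimeter P = b + 2y = 25.9 + 2×41.2 = 108.3 ft.
Hydraulic radius R = A/P = 1067/108.3 = 9.853 ft.
From Manning's equation, S = [nQ / (1.486 A R^(2/3))]² = [0.036 × 23100 / (1.486 × 1067 × 9.853^(2/3))]² = 0.013.

S = 0.013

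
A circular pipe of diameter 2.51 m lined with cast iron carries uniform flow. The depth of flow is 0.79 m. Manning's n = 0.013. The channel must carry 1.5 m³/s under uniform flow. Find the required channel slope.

For a circular section of diameter D = 2.51 m at depth y = 0.79 m, the central angle is θ = 2 arccos(1 − 2y/D) = 2.382 rad. Then A = (D²/8)(θ − sin θ) = 1.334 m² and P = Dθ/2 = 2.99 m.
Hydraulic radius R = A/P = 1.334/2.99 = 0.4462 m.
From Manning's equation, S = [nQ / (1 A R^(2/3))]² = [0.013 × 1.5 / (1 × 1.334 × 0.4462^(2/3))]² = 0.000626.

S = 0.000626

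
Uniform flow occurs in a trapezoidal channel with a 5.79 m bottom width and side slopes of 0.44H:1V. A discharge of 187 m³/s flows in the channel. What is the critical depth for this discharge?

y_c = 4.23 m

At critical depth, Q² T / (g A³) = 1, i.e. A³/T = Q²/g = 187²/9.81 = 3565.
At y = 3.78 m: A³/T = 2453 — low.
At y = 5.41 m: A³/T = 8185 — high.
At y = 4.23 m: A³/T = 3564 — ≈ 3565.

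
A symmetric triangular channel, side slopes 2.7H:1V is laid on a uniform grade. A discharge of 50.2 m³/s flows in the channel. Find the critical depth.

y_c = 2.34 m

At critical depth, Q² T / (g A³) = 1, i.e. A³/T = Q²/g = 50.2²/9.81 = 256.9.
Trying y = 2.73 m: A³/T = 552.7 — over.
Trying y = 2.34 m: A³/T = 255.7 — matches.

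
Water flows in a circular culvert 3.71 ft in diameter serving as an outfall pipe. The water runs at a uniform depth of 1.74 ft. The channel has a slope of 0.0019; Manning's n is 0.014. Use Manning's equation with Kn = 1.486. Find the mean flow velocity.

For a circular section of diameter D = 3.71 ft at depth y = 1.74 ft, the central angle is θ = 2 arccos(1 − 2y/D) = 3.018 rad. Then A = (D²/8)(θ − sin θ) = 4.979 ft² and P = Dθ/2 = 5.598 ft.
Hydraulic radius R = A/P = 4.979/5.598 = 0.8895 ft.
From Manning's equation, V = (1.486/n) R^(2/3) S^(1/2) = (1.486/0.014) × 0.8895^(2/3) × 0.0019^(1/2) = 4.28 ft/s.

V = 4.28 ft/s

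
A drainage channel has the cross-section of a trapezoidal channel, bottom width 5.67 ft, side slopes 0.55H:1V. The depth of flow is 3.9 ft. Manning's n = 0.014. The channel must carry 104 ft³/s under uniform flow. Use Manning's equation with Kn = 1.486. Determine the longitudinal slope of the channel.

S = 0.000386

With bottom width b = 5.67 ft and side slope z = 0.55: A = (b + zy)y = (5.67 + 0.55×3.9)×3.9 = 30.48 ft²; P = b + 2y√(1+z²) = 5.67 + 2×3.9×1.141 = 14.57 ft.
Hydraulic radius R = A/P = 30.48/14.57 = 2.092 ft.
From Manning's equation, S = [nQ / (1.486 A R^(2/3))]² = [0.014 × 104 / (1.486 × 30.48 × 2.092^(2/3))]² = 0.000386.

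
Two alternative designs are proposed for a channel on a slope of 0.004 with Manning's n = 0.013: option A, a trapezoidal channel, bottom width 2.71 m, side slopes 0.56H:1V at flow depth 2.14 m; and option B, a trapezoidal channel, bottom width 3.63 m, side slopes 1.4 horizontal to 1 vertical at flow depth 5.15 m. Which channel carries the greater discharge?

channel B

Channel A: With bottom width b = 2.71 m and side slope z = 0.56: A = (b + zy)y = (2.71 + 0.56×2.14)×2.14 = 8.364 m²; P = b + 2y√(1+z²) = 2.71 + 2×2.14×1.146 = 7.615 m. Hydraulic radius R = A/P = 8.364/7.615 = 1.098 m. Q_A = (1/0.013)·8.364·1.098^(2/3)·√0.004 = 43.32 m³/s.
Channel B: With bottom width b = 3.63 m and side slope z = 1.4: A = (b + zy)y = (3.63 + 1.4×5.15)×5.15 = 55.83 m²; P = b + 2y√(1+z²) = 3.63 + 2×5.15×1.72 = 21.35 m. Hydraulic radius R = A/P = 55.83/21.35 = 2.615 m. Q_B = (1/0.013)·55.83·2.615^(2/3)·√0.004 = 515.5 m³/s.
Q_A = 43.32 m³/s vs Q_B = 515.5 m³/s, so channel B carries more.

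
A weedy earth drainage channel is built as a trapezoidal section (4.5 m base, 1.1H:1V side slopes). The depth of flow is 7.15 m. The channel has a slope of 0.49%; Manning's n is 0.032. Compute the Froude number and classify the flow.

subcritical

With bottom width b = 4.5 m and side slope z = 1.1: A = (b + zy)y = (4.5 + 1.1×7.15)×7.15 = 88.41 m²; P = b + 2y√(1+z²) = 4.5 + 2×7.15×1.487 = 25.76 m.
Hydraulic radius R = A/P = 88.41/25.76 = 3.432 m.
V = (1/n) R^(2/3) √S = (1/0.032) × 3.432^(2/3) × √0.0049 = 4.977 m/s. Hydraulic depth D_h = A/T = 88.41/20.23 = 4.37 m.
Froude number Fr = V/√(g·D_h) = 4.977/√(9.81×4.37) = 0.76, which is less than 1, so the flow is subcritical.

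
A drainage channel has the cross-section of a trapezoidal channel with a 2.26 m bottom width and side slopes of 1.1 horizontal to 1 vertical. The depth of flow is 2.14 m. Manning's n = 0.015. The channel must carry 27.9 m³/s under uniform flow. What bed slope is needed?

With bottom width b = 2.26 m and side slope z = 1.1: A = (b + zy)y = (2.26 + 1.1×2.14)×2.14 = 9.874 m²; P = b + 2y√(1+z²) = 2.26 + 2×2.14×1.487 = 8.623 m.
Hydraulic radius R = A/P = 9.874/8.623 = 1.145 m.
From Manning's equation, S = [nQ / (1 A R^(2/3))]² = [0.015 × 27.9 / (1 × 9.874 × 1.145^(2/3))]² = 0.0015.

S = 0.0015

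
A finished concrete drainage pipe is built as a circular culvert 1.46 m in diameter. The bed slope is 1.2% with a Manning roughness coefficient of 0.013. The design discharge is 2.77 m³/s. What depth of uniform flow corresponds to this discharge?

y_n = 0.628 m

Manning's equation rearranged: A R^(2/3) = nQ / (1·√S) = 0.013 × 2.77 / (√0.012) = 0.3287.
Try y = 0.779 m: A R^(2/3) = 0.4766 — over.
Try y = 0.628 m: A R^(2/3) = 0.3287 — matches.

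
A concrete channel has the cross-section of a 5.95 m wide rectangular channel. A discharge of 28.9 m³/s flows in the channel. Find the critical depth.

y_c = 1.34 m

For a rectangular channel, critical depth y_c = (q²/g)^(1/3) where q = Q/b = 28.9/5.95 = 4.857 m²/s.
So y_c = (4.857²/9.81)^(1/3) = 1.34 m.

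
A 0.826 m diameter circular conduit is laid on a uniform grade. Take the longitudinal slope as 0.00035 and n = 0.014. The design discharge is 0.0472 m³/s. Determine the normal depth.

Manning's equation rearranged: A R^(2/3) = nQ / (1·√S) = 0.014 × 0.0472 / (√0.00035) = 0.03532.
Trying y = 0.173 m: A R^(2/3) = 0.018 — too small.
Trying y = 0.243 m: A R^(2/3) = 0.0353 — close enough.

y_n = 0.243 m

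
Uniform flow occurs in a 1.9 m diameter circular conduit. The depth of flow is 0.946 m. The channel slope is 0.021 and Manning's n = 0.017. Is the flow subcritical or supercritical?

supercritical

For a circular section of diameter D = 1.9 m at depth y = 0.946 m, the central angle is θ = 2 arccos(1 − 2y/D) = 3.133 rad. Then A = (D²/8)(θ − sin θ) = 1.41 m² and P = Dθ/2 = 2.977 m.
Hydraulic radius R = A/P = 1.41/2.977 = 0.4737 m.
V = (1/n) R^(2/3) √S = (1/0.017) × 0.4737^(2/3) × √0.021 = 5.18 m/s. Hydraulic depth D_h = A/T = 1.41/1.9 = 0.7421 m.
Froude number Fr = V/√(g·D_h) = 5.18/√(9.81×0.7421) = 1.92, which is greater than 1, so the flow is supercritical.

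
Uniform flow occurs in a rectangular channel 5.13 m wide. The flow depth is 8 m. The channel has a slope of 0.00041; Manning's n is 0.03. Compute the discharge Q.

Q = 43.1 m³/s

Flow area A = b·y = 5.13 × 8 = 41.04 m². Wetted perimeter P = b + 2y = 5.13 + 2×8 = 21.13 m.
Hydraulic radius R = A/P = 41.04/21.13 = 1.942 m.
Manning's equation: Q = (1/n) A R^(2/3) S^(1/2) = (1/0.03) × 41.04 × 1.942^(2/3) × 0.00041^(1/2) = 43.1 m³/s.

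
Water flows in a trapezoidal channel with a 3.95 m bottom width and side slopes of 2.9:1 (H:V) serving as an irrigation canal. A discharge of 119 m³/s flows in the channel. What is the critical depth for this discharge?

y_c = 2.62 m

At critical depth, Q² T / (g A³) = 1, i.e. A³/T = Q²/g = 119²/9.81 = 1444.
Try y = 2.18 m: A³/T = 676.7 — short.
Try y = 3.33 m: A³/T = 3999 — over.
Try y = 2.62 m: A³/T = 1447 — close enough.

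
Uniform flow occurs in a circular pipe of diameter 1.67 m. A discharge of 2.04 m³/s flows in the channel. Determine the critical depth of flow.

y_c = 0.711 m

At critical depth, Q² T / (g A³) = 1, i.e. A³/T = Q²/g = 2.04²/9.81 = 0.4242.
Trying y = 0.578 m: A³/T = 0.1917 — low.
Trying y = 0.777 m: A³/T = 0.5974 — high.
Trying y = 0.711 m: A³/T = 0.4253 — close enough.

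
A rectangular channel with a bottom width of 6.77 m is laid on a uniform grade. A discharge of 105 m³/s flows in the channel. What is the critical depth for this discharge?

For a rectangular channel, critical depth y_c = (q²/g)^(1/3) where q = Q/b = 105/6.77 = 15.51 m²/s.
So y_c = (15.51²/9.81)^(1/3) = 2.91 m.

y_c = 2.91 m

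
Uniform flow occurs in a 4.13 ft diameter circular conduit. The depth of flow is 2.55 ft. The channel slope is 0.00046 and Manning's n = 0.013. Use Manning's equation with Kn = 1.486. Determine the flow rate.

Q = 23.5 ft³/s

For a circular section of diameter D = 4.13 ft at depth y = 2.55 ft, the central angle is θ = 2 arccos(1 − 2y/D) = 3.616 rad. Then A = (D²/8)(θ − sin θ) = 8.683 ft² and P = Dθ/2 = 7.467 ft.
Hydraulic radius R = A/P = 8.683/7.467 = 1.163 ft.
Manning's equation: Q = (1.486/n) A R^(2/3) S^(1/2) = (1.486/0.013) × 8.683 × 1.163^(2/3) × 0.00046^(1/2) = 23.5 ft³/s.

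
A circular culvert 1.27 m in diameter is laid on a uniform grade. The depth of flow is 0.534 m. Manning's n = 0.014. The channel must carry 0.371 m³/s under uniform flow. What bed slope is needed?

For a circular section of diameter D = 1.27 m at depth y = 0.534 m, the central angle is θ = 2 arccos(1 − 2y/D) = 2.822 rad. Then A = (D²/8)(θ − sin θ) = 0.5057 m² and P = Dθ/2 = 1.792 m.
Hydraulic radius R = A/P = 0.5057/1.792 = 0.2822 m.
From Manning's equation, S = [nQ / (1 A R^(2/3))]² = [0.014 × 0.371 / (1 × 0.5057 × 0.2822^(2/3))]² = 0.00057.

S = 0.00057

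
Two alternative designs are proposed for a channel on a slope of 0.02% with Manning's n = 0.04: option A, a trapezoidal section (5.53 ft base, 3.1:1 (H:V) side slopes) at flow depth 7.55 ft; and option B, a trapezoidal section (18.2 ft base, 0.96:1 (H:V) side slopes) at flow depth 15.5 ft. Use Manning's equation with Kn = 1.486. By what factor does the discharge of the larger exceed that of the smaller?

Channel A: With bottom width b = 5.53 ft and side slope z = 3.1: A = (b + zy)y = (5.53 + 3.1×7.55)×7.55 = 218.5 ft²; P = b + 2y√(1+z²) = 5.53 + 2×7.55×3.257 = 54.72 ft. Hydraulic radius R = A/P = 218.5/54.72 = 3.993 ft. Q_A = (1.486/0.04)·218.5·3.993^(2/3)·√0.0002 = 288.9 ft³/s.
Channel B: With bottom width b = 18.2 ft and side slope z = 0.96: A = (b + zy)y = (18.2 + 0.96×15.5)×15.5 = 512.7 ft²; P = b + 2y√(1+z²) = 18.2 + 2×15.5×1.386 = 61.17 ft. Hydraulic radius R = A/P = 512.7/61.17 = 8.382 ft. Q_B = (1.486/0.04)·512.7·8.382^(2/3)·√0.0002 = 1112 ft³/s.
The larger discharge is 1112 ft³/s and the smaller is 288.9 ft³/s; the ratio is 3.85.

3.85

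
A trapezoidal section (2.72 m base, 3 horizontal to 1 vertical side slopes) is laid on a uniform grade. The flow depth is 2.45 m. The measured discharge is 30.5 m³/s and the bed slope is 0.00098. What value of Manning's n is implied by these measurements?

n = 0.031

With bottom width b = 2.72 m and side slope z = 3: A = (b + zy)y = (2.72 + 3×2.45)×2.45 = 24.67 m²; P = b + 2y√(1+z²) = 2.72 + 2×2.45×3.162 = 18.22 m.
Hydraulic radius R = A/P = 24.67/18.22 = 1.354 m.
Rearranging Manning's equation: n = (1/Q) A R^(2/3) S^(1/2) = (1/30.5) × 24.67 × 1.354^(2/3) × √0.00098 = 0.031.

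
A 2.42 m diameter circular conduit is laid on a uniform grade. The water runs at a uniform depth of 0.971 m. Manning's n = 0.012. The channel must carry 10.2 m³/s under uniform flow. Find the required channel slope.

S = 0.012

For a circular section of diameter D = 2.42 m at depth y = 0.971 m, the central angle is θ = 2 arccos(1 − 2y/D) = 2.744 rad. Then A = (D²/8)(θ − sin θ) = 1.725 m² and P = Dθ/2 = 3.32 m.
Hydraulic radius R = A/P = 1.725/3.32 = 0.5196 m.
From Manning's equation, S = [nQ / (1 A R^(2/3))]² = [0.012 × 10.2 / (1 × 1.725 × 0.5196^(2/3))]² = 0.012.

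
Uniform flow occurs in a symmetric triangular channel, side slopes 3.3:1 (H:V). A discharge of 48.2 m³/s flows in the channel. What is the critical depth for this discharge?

y_c = 2.13 m

At critical depth, Q² T / (g A³) = 1, i.e. A³/T = Q²/g = 48.2²/9.81 = 236.8.
At y = 2.6 m: A³/T = 646.9 — high.
At y = 1.52 m: A³/T = 44.18 — low.
At y = 2.13 m: A³/T = 238.7 — close enough.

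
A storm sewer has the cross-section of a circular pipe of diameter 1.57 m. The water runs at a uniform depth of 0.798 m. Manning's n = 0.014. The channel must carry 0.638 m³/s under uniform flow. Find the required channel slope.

S = 0.00028

For a circular section of diameter D = 1.57 m at depth y = 0.798 m, the central angle is θ = 2 arccos(1 − 2y/D) = 3.175 rad. Then A = (D²/8)(θ − sin θ) = 0.9884 m² and P = Dθ/2 = 2.492 m.
Hydraulic radius R = A/P = 0.9884/2.492 = 0.3966 m.
From Manning's equation, S = [nQ / (1 A R^(2/3))]² = [0.014 × 0.638 / (1 × 0.9884 × 0.3966^(2/3))]² = 0.00028.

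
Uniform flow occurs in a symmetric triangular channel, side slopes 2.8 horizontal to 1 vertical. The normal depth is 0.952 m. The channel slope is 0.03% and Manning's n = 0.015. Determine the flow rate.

For a triangular section with side slope z = 2.8: A = zy² = 2.8×0.952² = 2.538 m²; P = 2y√(1+z²) = 2×0.952×2.973 = 5.661 m.
Hydraulic radius R = A/P = 2.538/5.661 = 0.4483 m.
Manning's equation: Q = (1/n) A R^(2/3) S^(1/2) = (1/0.015) × 2.538 × 0.4483^(2/3) × 0.0003^(1/2) = 1.72 m³/s.

Q = 1.72 m³/s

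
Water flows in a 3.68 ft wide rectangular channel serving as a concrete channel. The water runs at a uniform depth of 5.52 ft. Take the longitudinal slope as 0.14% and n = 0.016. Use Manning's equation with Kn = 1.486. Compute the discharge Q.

Flow area A = b·y = 3.68 × 5.52 = 20.31 ft². Wetted perimeter P = b + 2y = 3.68 + 2×5.52 = 14.72 ft.
Hydraulic radius R = A/P = 20.31/14.72 = 1.38 ft.
Manning's equation: Q = (1.486/n) A R^(2/3) S^(1/2) = (1.486/0.016) × 20.31 × 1.38^(2/3) × 0.0014^(1/2) = 87.5 ft³/s.

Q = 87.5 ft³/s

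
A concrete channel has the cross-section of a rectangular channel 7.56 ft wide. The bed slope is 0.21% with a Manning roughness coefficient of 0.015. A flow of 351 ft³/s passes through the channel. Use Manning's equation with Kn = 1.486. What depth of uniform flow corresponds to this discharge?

Manning's equation rearranged: A R^(2/3) = nQ / (1.486·√S) = 0.015 × 351 / (1.486 × √0.0021) = 77.32.
At y = 4.34 ft: A R^(2/3) = 52.44 — low.
At y = 5.87 ft: A R^(2/3) = 77.31 — ≈ 77.32.

y_n = 5.87 ft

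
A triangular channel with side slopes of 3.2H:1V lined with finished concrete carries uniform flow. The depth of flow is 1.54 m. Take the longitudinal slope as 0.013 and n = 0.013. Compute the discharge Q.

Q = 54.2 m³/s

For a triangular section with side slope z = 3.2: A = zy² = 3.2×1.54² = 7.589 m²; P = 2y√(1+z²) = 2×1.54×3.353 = 10.33 m.
Hydraulic radius R = A/P = 7.589/10.33 = 0.7349 m.
Manning's equation: Q = (1/n) A R^(2/3) S^(1/2) = (1/0.013) × 7.589 × 0.7349^(2/3) × 0.013^(1/2) = 54.2 m³/s.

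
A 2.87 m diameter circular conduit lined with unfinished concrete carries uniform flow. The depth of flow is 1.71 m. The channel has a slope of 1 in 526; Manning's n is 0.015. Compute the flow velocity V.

For a circular section of diameter D = 2.87 m at depth y = 1.71 m, the central angle is θ = 2 arccos(1 − 2y/D) = 3.527 rad. Then A = (D²/8)(θ − sin θ) = 4.019 m² and P = Dθ/2 = 5.062 m.
Hydraulic radius R = A/P = 4.019/5.062 = 0.794 m.
From Manning's equation, V = (1/n) R^(2/3) S^(1/2) = (1/0.015) × 0.794^(2/3) × 0.001901^(1/2) = 2.49 m/s.

V = 2.49 m/s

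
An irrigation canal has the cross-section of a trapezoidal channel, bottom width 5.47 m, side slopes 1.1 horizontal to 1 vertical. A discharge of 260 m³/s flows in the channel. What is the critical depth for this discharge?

y_c = 4.53 m

At critical depth, Q² T / (g A³) = 1, i.e. A³/T = Q²/g = 260²/9.81 = 6891.
Trying y = 3.41 m: A³/T = 2397 — too small.
Trying y = 5.1 m: A³/T = 10810 — too large.
Trying y = 4.53 m: A³/T = 6878 — ≈ 6891.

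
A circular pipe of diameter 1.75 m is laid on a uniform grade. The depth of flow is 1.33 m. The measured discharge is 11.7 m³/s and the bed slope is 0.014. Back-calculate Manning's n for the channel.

n = 0.013

For a circular section of diameter D = 1.75 m at depth y = 1.33 m, the central angle is θ = 2 arccos(1 − 2y/D) = 4.235 rad. Then A = (D²/8)(θ − sin θ) = 1.961 m² and P = Dθ/2 = 3.706 m.
Hydraulic radius R = A/P = 1.961/3.706 = 0.5293 m.
Rearranging Manning's equation: n = (1/Q) A R^(2/3) S^(1/2) = (1/11.7) × 1.961 × 0.5293^(2/3) × √0.014 = 0.013.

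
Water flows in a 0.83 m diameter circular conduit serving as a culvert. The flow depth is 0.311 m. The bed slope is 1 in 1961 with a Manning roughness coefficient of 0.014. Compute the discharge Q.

Q = 0.0914 m³/s

For a circular section of diameter D = 0.83 m at depth y = 0.311 m, the central angle is θ = 2 arccos(1 − 2y/D) = 2.635 rad. Then A = (D²/8)(θ − sin θ) = 0.1851 m² and P = Dθ/2 = 1.094 m.
Hydraulic radius R = A/P = 0.1851/1.094 = 0.1693 m.
Manning's equation: Q = (1/n) A R^(2/3) S^(1/2) = (1/0.014) × 0.1851 × 0.1693^(2/3) × 0.0005099^(1/2) = 0.0914 m³/s.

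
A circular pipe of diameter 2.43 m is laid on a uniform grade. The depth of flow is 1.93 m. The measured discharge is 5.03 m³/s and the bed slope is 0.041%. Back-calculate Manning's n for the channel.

n = 0.013

For a circular section of diameter D = 2.43 m at depth y = 1.93 m, the central angle is θ = 2 arccos(1 − 2y/D) = 4.4 rad. Then A = (D²/8)(θ − sin θ) = 3.95 m² and P = Dθ/2 = 5.346 m.
Hydraulic radius R = A/P = 3.95/5.346 = 0.7389 m.
Rearranging Manning's equation: n = (1/Q) A R^(2/3) S^(1/2) = (1/5.03) × 3.95 × 0.7389^(2/3) × √0.00041 = 0.013.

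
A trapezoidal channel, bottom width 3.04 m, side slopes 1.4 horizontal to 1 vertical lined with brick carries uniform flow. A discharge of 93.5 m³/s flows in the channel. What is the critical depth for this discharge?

y_c = 3 m

At critical depth, Q² T / (g A³) = 1, i.e. A³/T = Q²/g = 93.5²/9.81 = 891.2.
Try y = 3.35 m: A³/T = 1398 — too large.
Try y = 3 m: A³/T = 895.7 — matches.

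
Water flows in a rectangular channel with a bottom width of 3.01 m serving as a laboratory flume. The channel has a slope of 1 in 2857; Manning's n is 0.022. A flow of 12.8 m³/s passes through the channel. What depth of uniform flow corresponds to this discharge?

Manning's equation rearranged: A R^(2/3) = nQ / (1·√S) = 0.022 × 12.8 / (√0.00035) = 15.05.
Try y = 5.46 m: A R^(2/3) = 18.35 — too large.
Try y = 3.29 m: A R^(2/3) = 10.12 — too small.
Try y = 4.6 m: A R^(2/3) = 15.06 — matches.

y_n = 4.6 m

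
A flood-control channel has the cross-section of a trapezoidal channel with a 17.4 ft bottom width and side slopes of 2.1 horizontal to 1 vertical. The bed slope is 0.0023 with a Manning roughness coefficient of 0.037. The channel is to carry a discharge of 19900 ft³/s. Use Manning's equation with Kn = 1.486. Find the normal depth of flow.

Manning's equation rearranged: A R^(2/3) = nQ / (1.486·√S) = 0.037 × 19900 / (1.486 × √0.0023) = 10330.
Try y = 19.8 ft: A R^(2/3) = 5658 — too small.
Try y = 31.8 ft: A R^(2/3) = 17130 — too large.
Try y = 25.7 ft: A R^(2/3) = 10340 — ≈ 10330.

y_n = 25.7 ft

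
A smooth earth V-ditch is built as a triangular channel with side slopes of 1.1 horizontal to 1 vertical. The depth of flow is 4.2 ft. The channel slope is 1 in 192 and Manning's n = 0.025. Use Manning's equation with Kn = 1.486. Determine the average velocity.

For a triangular section with side slope z = 1.1: A = zy² = 1.1×4.2² = 19.4 ft²; P = 2y√(1+z²) = 2×4.2×1.487 = 12.49 ft.
Hydraulic radius R = A/P = 19.4/12.49 = 1.554 ft.
From Manning's equation, V = (1.486/n) R^(2/3) S^(1/2) = (1.486/0.025) × 1.554^(2/3) × 0.005208^(1/2) = 5.75 ft/s.

V = 5.75 ft/s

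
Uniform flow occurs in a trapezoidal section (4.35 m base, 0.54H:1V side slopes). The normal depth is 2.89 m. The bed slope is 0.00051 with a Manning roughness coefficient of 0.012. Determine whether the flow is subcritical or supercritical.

subcritical

With bottom width b = 4.35 m and side slope z = 0.54: A = (b + zy)y = (4.35 + 0.54×2.89)×2.89 = 17.08 m²; P = b + 2y√(1+z²) = 4.35 + 2×2.89×1.136 = 10.92 m.
Hydraulic radius R = A/P = 17.08/10.92 = 1.564 m.
V = (1/n) R^(2/3) √S = (1/0.012) × 1.564^(2/3) × √0.00051 = 2.536 m/s. Hydraulic depth D_h = A/T = 17.08/7.471 = 2.286 m.
Froude number Fr = V/√(g·D_h) = 2.536/√(9.81×2.286) = 0.536, which is less than 1, so the flow is subcritical.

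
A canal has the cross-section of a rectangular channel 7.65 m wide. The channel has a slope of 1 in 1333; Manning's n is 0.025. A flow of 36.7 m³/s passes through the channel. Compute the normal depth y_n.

y_n = 3.07 m

Manning's equation rearranged: A R^(2/3) = nQ / (1·√S) = 0.025 × 36.7 / (√0.0007502) = 33.5.
Trying y = 2.1 m: A R^(2/3) = 19.68 — low.
Trying y = 3.9 m: A R^(2/3) = 46.27 — high.
Trying y = 3.07 m: A R^(2/3) = 33.49 — ≈ 33.5.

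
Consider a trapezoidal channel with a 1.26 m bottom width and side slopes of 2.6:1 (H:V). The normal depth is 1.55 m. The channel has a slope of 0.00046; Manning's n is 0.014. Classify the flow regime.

subcritical

With bottom width b = 1.26 m and side slope z = 2.6: A = (b + zy)y = (1.26 + 2.6×1.55)×1.55 = 8.2 m²; P = b + 2y√(1+z²) = 1.26 + 2×1.55×2.786 = 9.896 m.
Hydraulic radius R = A/P = 8.2/9.896 = 0.8286 m.
V = (1/n) R^(2/3) √S = (1/0.014) × 0.8286^(2/3) × √0.00046 = 1.351 m/s. Hydraulic depth D_h = A/T = 8.2/9.32 = 0.8798 m.
Froude number Fr = V/√(g·D_h) = 1.351/√(9.81×0.8798) = 0.46, which is less than 1, so the flow is subcritical.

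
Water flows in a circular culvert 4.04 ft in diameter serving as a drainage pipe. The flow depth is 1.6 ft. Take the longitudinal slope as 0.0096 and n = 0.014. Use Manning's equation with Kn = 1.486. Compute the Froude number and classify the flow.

supercritical

For a circular section of diameter D = 4.04 ft at depth y = 1.6 ft, the central angle is θ = 2 arccos(1 − 2y/D) = 2.723 rad. Then A = (D²/8)(θ − sin θ) = 4.725 ft² and P = Dθ/2 = 5.5 ft.
Hydraulic radius R = A/P = 4.725/5.5 = 0.8591 ft.
V = (1.486/n) R^(2/3) √S = (1.486/0.014) × 0.8591^(2/3) × √0.0096 = 9.399 ft/s. Hydraulic depth D_h = A/T = 4.725/3.952 = 1.196 ft.
Froude number Fr = V/√(g·D_h) = 9.399/√(32.2×1.196) = 1.51, which is greater than 1, so the flow is supercritical.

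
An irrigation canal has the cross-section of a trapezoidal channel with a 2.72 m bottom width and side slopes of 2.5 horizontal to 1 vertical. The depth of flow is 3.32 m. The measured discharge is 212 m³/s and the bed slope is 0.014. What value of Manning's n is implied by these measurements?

n = 0.0299

With bottom width b = 2.72 m and side slope z = 2.5: A = (b + zy)y = (2.72 + 2.5×3.32)×3.32 = 36.59 m²; P = b + 2y√(1+z²) = 2.72 + 2×3.32×2.693 = 20.6 m.
Hydraulic radius R = A/P = 36.59/20.6 = 1.776 m.
Rearranging Manning's equation: n = (1/Q) A R^(2/3) S^(1/2) = (1/212) × 36.59 × 1.776^(2/3) × √0.014 = 0.0299.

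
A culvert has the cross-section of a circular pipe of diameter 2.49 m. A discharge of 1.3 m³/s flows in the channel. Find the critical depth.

y_c = 0.502 m

At critical depth, Q² T / (g A³) = 1, i.e. A³/T = Q²/g = 1.3²/9.81 = 0.1723.
Try y = 0.568 m: A³/T = 0.2799 — high.
Try y = 0.408 m: A³/T = 0.07651 — low.
Try y = 0.502 m: A³/T = 0.1726 — matches.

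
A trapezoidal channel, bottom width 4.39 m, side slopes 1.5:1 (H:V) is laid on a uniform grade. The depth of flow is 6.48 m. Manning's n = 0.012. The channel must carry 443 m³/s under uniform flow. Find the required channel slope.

With bottom width b = 4.39 m and side slope z = 1.5: A = (b + zy)y = (4.39 + 1.5×6.48)×6.48 = 91.43 m²; P = b + 2y√(1+z²) = 4.39 + 2×6.48×1.803 = 27.75 m.
Hydraulic radius R = A/P = 91.43/27.75 = 3.294 m.
From Manning's equation, S = [nQ / (1 A R^(2/3))]² = [0.012 × 443 / (1 × 91.43 × 3.294^(2/3))]² = 0.00069.

S = 0.00069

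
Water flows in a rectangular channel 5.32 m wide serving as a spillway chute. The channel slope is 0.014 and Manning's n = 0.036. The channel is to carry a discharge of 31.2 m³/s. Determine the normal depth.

Manning's equation rearranged: A R^(2/3) = nQ / (1·√S) = 0.036 × 31.2 / (√0.014) = 9.493.
At y = 2 m: A R^(2/3) = 11.62 — high.
At y = 1.22 m: A R^(2/3) = 5.762 — low.
At y = 1.73 m: A R^(2/3) = 9.497 — ≈ 9.493.

y_n = 1.73 m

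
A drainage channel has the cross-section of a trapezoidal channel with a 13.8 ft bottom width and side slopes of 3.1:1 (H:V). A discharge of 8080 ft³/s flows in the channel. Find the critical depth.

At critical depth, Q² T / (g A³) = 1, i.e. A³/T = Q²/g = 8080²/32.2 = 2028000.
At y = 13.8 ft: A³/T = 4791000 — over.
At y = 9.73 ft: A³/T = 1056000 — short.
At y = 11.3 ft: A³/T = 2003000 — close enough.

y_c = 11.3 ft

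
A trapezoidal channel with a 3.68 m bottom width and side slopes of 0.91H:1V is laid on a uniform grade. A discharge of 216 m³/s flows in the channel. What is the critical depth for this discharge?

y_c = 4.83 m

At critical depth, Q² T / (g A³) = 1, i.e. A³/T = Q²/g = 216²/9.81 = 4756.
Try y = 4.13 m: A³/T = 2589 — too small.
Try y = 5.31 m: A³/T = 6920 — too large.
Try y = 4.83 m: A³/T = 4758 — close enough.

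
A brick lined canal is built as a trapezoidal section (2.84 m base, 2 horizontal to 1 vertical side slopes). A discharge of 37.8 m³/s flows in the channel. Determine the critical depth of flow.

y_c = 1.77 m

At critical depth, Q² T / (g A³) = 1, i.e. A³/T = Q²/g = 37.8²/9.81 = 145.7.
Trying y = 1.25 m: A³/T = 37.93 — short.
Trying y = 1.77 m: A³/T = 145.2 — close enough.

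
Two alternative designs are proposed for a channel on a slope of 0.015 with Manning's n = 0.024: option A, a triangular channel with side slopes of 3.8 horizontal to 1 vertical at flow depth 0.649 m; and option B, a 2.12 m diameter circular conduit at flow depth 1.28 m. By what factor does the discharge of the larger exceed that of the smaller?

Channel A: For a triangular section with side slope z = 3.8: A = zy² = 3.8×0.649² = 1.601 m²; P = 2y√(1+z²) = 2×0.649×3.929 = 5.1 m. Hydraulic radius R = A/P = 1.601/5.1 = 0.3138 m. Q_A = (1/0.024)·1.601·0.3138^(2/3)·√0.015 = 3.772 m³/s.
Channel B: For a circular section of diameter D = 2.12 m at depth y = 1.28 m, the central angle is θ = 2 arccos(1 − 2y/D) = 3.56 rad. Then A = (D²/8)(θ − sin θ) = 2.228 m² and P = Dθ/2 = 3.773 m. Hydraulic radius R = A/P = 2.228/3.773 = 0.5905 m. Q_B = (1/0.024)·2.228·0.5905^(2/3)·√0.015 = 8.002 m³/s.
The larger discharge is 8.002 m³/s and the smaller is 3.772 m³/s; the ratio is 2.12.

2.12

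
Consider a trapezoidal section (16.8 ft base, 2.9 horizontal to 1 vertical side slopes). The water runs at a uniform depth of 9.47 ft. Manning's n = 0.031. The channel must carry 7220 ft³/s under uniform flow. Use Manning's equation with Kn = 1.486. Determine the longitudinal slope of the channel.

With bottom width b = 16.8 ft and side slope z = 2.9: A = (b + zy)y = (16.8 + 2.9×9.47)×9.47 = 419.2 ft²; P = b + 2y√(1+z²) = 16.8 + 2×9.47×3.068 = 74.9 ft.
Hydraulic radius R = A/P = 419.2/74.9 = 5.596 ft.
From Manning's equation, S = [nQ / (1.486 A R^(2/3))]² = [0.031 × 7220 / (1.486 × 419.2 × 5.596^(2/3))]² = 0.013.

S = 0.013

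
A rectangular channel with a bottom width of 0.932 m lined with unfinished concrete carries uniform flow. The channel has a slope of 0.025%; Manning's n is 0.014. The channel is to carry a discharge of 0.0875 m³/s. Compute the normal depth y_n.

y_n = 0.27 m

Manning's equation rearranged: A R^(2/3) = nQ / (1·√S) = 0.014 × 0.0875 / (√0.00025) = 0.07748.
Try y = 0.336 m: A R^(2/3) = 0.1054 — too large.
Try y = 0.27 m: A R^(2/3) = 0.07751 — close enough.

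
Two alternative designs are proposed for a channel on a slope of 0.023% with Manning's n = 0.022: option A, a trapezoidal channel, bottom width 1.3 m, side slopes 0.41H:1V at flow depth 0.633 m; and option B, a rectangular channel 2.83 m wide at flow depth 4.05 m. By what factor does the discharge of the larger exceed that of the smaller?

23.3

Channel A: With bottom width b = 1.3 m and side slope z = 0.41: A = (b + zy)y = (1.3 + 0.41×0.633)×0.633 = 0.9872 m²; P = b + 2y√(1+z²) = 1.3 + 2×0.633×1.081 = 2.668 m. Hydraulic radius R = A/P = 0.9872/2.668 = 0.37 m. Q_A = (1/0.022)·0.9872·0.37^(2/3)·√0.00023 = 0.3507 m³/s.
Channel B: Flow area A = b·y = 2.83 × 4.05 = 11.46 m². Wetted perimeter P = b + 2y = 2.83 + 2×4.05 = 10.93 m. Hydraulic radius R = A/P = 11.46/10.93 = 1.049 m. Q_B = (1/0.022)·11.46·1.049^(2/3)·√0.00023 = 8.155 m³/s.
The larger discharge is 8.155 m³/s and the smaller is 0.3507 m³/s; the ratio is 23.3.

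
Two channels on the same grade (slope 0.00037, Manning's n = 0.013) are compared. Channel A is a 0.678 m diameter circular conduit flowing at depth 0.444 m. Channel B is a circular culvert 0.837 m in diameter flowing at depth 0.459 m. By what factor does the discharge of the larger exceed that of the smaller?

1.34

Channel A: For a circular section of diameter D = 0.678 m at depth y = 0.444 m, the central angle is θ = 2 arccos(1 − 2y/D) = 3.771 rad. Then A = (D²/8)(θ − sin θ) = 0.2506 m² and P = Dθ/2 = 1.279 m. Hydraulic radius R = A/P = 0.2506/1.279 = 0.196 m. Q_A = (1/0.013)·0.2506·0.196^(2/3)·√0.00037 = 0.1251 m³/s.
Channel B: For a circular section of diameter D = 0.837 m at depth y = 0.459 m, the central angle is θ = 2 arccos(1 − 2y/D) = 3.335 rad. Then A = (D²/8)(θ − sin θ) = 0.309 m² and P = Dθ/2 = 1.396 m. Hydraulic radius R = A/P = 0.309/1.396 = 0.2213 m. Q_B = (1/0.013)·0.309·0.2213^(2/3)·√0.00037 = 0.1673 m³/s.
The larger discharge is 0.1673 m³/s and the smaller is 0.1251 m³/s; the ratio is 1.34.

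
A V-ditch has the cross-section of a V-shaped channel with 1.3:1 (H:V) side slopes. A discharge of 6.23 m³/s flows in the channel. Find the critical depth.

y_c = 1.36 m

At critical depth, Q² T / (g A³) = 1, i.e. A³/T = Q²/g = 6.23²/9.81 = 3.956.
Try y = 1.52 m: A³/T = 6.856 — too large.
Try y = 1.16 m: A³/T = 1.775 — too small.
Try y = 1.36 m: A³/T = 3.931 — close enough.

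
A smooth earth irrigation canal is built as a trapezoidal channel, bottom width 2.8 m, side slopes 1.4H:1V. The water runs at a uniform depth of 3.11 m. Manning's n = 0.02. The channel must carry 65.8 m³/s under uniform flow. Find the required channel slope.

S = 0.0018

With bottom width b = 2.8 m and side slope z = 1.4: A = (b + zy)y = (2.8 + 1.4×3.11)×3.11 = 22.25 m²; P = b + 2y√(1+z²) = 2.8 + 2×3.11×1.72 = 13.5 m.
Hydraulic radius R = A/P = 22.25/13.5 = 1.648 m.
From Manning's equation, S = [nQ / (1 A R^(2/3))]² = [0.02 × 65.8 / (1 × 22.25 × 1.648^(2/3))]² = 0.0018.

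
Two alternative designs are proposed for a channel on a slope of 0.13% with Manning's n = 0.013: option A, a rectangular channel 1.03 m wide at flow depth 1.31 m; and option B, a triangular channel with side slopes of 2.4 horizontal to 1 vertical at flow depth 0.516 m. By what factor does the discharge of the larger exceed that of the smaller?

2.83

Channel A: Flow area A = b·y = 1.03 × 1.31 = 1.349 m². Wetted perimeter P = b + 2y = 1.03 + 2×1.31 = 3.65 m. Hydraulic radius R = A/P = 1.349/3.65 = 0.3697 m. Q_A = (1/0.013)·1.349·0.3697^(2/3)·√0.0013 = 1.928 m³/s.
Channel B: For a triangular section with side slope z = 2.4: A = zy² = 2.4×0.516² = 0.639 m²; P = 2y√(1+z²) = 2×0.516×2.6 = 2.683 m. Hydraulic radius R = A/P = 0.639/2.683 = 0.2382 m. Q_B = (1/0.013)·0.639·0.2382^(2/3)·√0.0013 = 0.6809 m³/s.
The larger discharge is 1.928 m³/s and the smaller is 0.6809 m³/s; the ratio is 2.83.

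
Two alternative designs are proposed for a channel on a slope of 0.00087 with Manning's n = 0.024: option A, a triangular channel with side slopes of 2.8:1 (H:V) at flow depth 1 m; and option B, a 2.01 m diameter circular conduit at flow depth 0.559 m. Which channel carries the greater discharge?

channel A

Channel A: For a triangular section with side slope z = 2.8: A = zy² = 2.8×1² = 2.8 m²; P = 2y√(1+z²) = 2×1×2.973 = 5.946 m. Hydraulic radius R = A/P = 2.8/5.946 = 0.4709 m. Q_A = (1/0.024)·2.8·0.4709^(2/3)·√0.00087 = 2.083 m³/s.
Channel B: For a circular section of diameter D = 2.01 m at depth y = 0.559 m, the central angle is θ = 2 arccos(1 − 2y/D) = 2.222 rad. Then A = (D²/8)(θ − sin θ) = 0.7204 m² and P = Dθ/2 = 2.233 m. Hydraulic radius R = A/P = 0.7204/2.233 = 0.3226 m. Q_B = (1/0.024)·0.7204·0.3226^(2/3)·√0.00087 = 0.4165 m³/s.
Q_A = 2.083 m³/s vs Q_B = 0.4165 m³/s, so channel A carries more.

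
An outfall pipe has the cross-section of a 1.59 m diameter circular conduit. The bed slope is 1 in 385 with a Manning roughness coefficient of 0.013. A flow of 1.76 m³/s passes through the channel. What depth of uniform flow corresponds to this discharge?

y_n = 0.717 m

Manning's equation rearranged: A R^(2/3) = nQ / (1·√S) = 0.013 × 1.76 / (√0.002597) = 0.4489.
Trying y = 0.848 m: A R^(2/3) = 0.5979 — high.
Trying y = 0.579 m: A R^(2/3) = 0.3041 — low.
Trying y = 0.717 m: A R^(2/3) = 0.4488 — ≈ 0.4489.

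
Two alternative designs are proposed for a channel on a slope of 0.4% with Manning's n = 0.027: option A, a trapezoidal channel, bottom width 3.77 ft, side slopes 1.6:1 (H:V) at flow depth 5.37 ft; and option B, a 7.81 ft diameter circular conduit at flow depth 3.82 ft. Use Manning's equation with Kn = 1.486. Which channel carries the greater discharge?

channel A

Channel A: With bottom width b = 3.77 ft and side slope z = 1.6: A = (b + zy)y = (3.77 + 1.6×5.37)×5.37 = 66.38 ft²; P = b + 2y√(1+z²) = 3.77 + 2×5.37×1.887 = 24.03 ft. Hydraulic radius R = A/P = 66.38/24.03 = 2.762 ft. Q_A = (1.486/0.027)·66.38·2.762^(2/3)·√0.004 = 454.9 ft³/s.
Channel B: For a circular section of diameter D = 7.81 ft at depth y = 3.82 ft, the central angle is θ = 2 arccos(1 − 2y/D) = 3.098 rad. Then A = (D²/8)(θ − sin θ) = 23.29 ft² and P = Dθ/2 = 12.1 ft. Hydraulic radius R = A/P = 23.29/12.1 = 1.925 ft. Q_B = (1.486/0.027)·23.29·1.925^(2/3)·√0.004 = 125.5 ft³/s.
Q_A = 454.9 ft³/s vs Q_B = 125.5 ft³/s, so channel A carries more.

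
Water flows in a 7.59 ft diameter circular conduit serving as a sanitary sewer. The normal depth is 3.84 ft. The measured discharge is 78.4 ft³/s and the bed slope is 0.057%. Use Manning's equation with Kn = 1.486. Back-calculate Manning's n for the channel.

For a circular section of diameter D = 7.59 ft at depth y = 3.84 ft, the central angle is θ = 2 arccos(1 − 2y/D) = 3.165 rad. Then A = (D²/8)(θ − sin θ) = 22.96 ft² and P = Dθ/2 = 12.01 ft.
Hydraulic radius R = A/P = 22.96/12.01 = 1.912 ft.
Rearranging Manning's equation: n = (1.486/Q) A R^(2/3) S^(1/2) = (1.486/78.4) × 22.96 × 1.912^(2/3) × √0.00057 = 0.016.

n = 0.016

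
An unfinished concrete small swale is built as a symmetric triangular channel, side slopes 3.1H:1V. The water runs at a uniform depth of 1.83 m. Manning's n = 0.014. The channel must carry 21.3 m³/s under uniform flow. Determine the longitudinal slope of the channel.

For a triangular section with side slope z = 3.1: A = zy² = 3.1×1.83² = 10.38 m²; P = 2y√(1+z²) = 2×1.83×3.257 = 11.92 m.
Hydraulic radius R = A/P = 10.38/11.92 = 0.8708 m.
From Manning's equation, S = [nQ / (1 A R^(2/3))]² = [0.014 × 21.3 / (1 × 10.38 × 0.8708^(2/3))]² = 0.000992.

S = 0.000992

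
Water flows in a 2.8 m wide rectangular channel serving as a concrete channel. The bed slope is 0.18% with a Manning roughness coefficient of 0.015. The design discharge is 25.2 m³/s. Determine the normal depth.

Manning's equation rearranged: A R^(2/3) = nQ / (1·√S) = 0.015 × 25.2 / (√0.0018) = 8.91.
Try y = 4.01 m: A R^(2/3) = 11.51 — over.
Try y = 2.24 m: A R^(2/3) = 5.679 — short.
Try y = 3.23 m: A R^(2/3) = 8.903 — close enough.

y_n = 3.23 m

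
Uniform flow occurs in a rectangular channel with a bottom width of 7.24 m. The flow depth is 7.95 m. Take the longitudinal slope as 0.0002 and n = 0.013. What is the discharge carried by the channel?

Q = 115 m³/s

Flow area A = b·y = 7.24 × 7.95 = 57.56 m². Wetted perimeter P = b + 2y = 7.24 + 2×7.95 = 23.14 m.
Hydraulic radius R = A/P = 57.56/23.14 = 2.487 m.
Manning's equation: Q = (1/n) A R^(2/3) S^(1/2) = (1/0.013) × 57.56 × 2.487^(2/3) × 0.0002^(1/2) = 115 m³/s.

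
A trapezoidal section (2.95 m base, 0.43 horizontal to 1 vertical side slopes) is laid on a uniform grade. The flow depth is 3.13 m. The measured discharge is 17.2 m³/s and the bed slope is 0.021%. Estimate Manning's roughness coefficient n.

n = 0.014

With bottom width b = 2.95 m and side slope z = 0.43: A = (b + zy)y = (2.95 + 0.43×3.13)×3.13 = 13.45 m²; P = b + 2y√(1+z²) = 2.95 + 2×3.13×1.089 = 9.764 m.
Hydraulic radius R = A/P = 13.45/9.764 = 1.377 m.
Rearranging Manning's equation: n = (1/Q) A R^(2/3) S^(1/2) = (1/17.2) × 13.45 × 1.377^(2/3) × √0.00021 = 0.014.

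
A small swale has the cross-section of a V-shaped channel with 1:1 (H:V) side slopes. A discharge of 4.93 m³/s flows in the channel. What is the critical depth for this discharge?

At critical depth, Q² T / (g A³) = 1, i.e. A³/T = Q²/g = 4.93²/9.81 = 2.478.
Trying y = 1.66 m: A³/T = 6.302 — over.
Trying y = 1.38 m: A³/T = 2.502 — matches.

y_c = 1.38 m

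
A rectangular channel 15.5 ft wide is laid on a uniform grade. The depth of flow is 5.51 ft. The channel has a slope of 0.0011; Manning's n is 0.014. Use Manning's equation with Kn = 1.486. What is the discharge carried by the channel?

Flow area A = b·y = 15.5 × 5.51 = 85.41 ft². Wetted perimeter P = b + 2y = 15.5 + 2×5.51 = 26.52 ft.
Hydraulic radius R = A/P = 85.41/26.52 = 3.22 ft.
Manning's equation: Q = (1.486/n) A R^(2/3) S^(1/2) = (1.486/0.014) × 85.41 × 3.22^(2/3) × 0.0011^(1/2) = 656 ft³/s.

Q = 656 ft³/s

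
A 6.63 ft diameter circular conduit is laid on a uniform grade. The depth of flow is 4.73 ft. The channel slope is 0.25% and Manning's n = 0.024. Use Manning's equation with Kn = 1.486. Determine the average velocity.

For a circular section of diameter D = 6.63 ft at depth y = 4.73 ft, the central angle is θ = 2 arccos(1 − 2y/D) = 4.024 rad. Then A = (D²/8)(θ − sin θ) = 26.35 ft² and P = Dθ/2 = 13.34 ft.
Hydraulic radius R = A/P = 26.35/13.34 = 1.976 ft.
From Manning's equation, V = (1.486/n) R^(2/3) S^(1/2) = (1.486/0.024) × 1.976^(2/3) × 0.0025^(1/2) = 4.87 ft/s.

V = 4.87 ft/s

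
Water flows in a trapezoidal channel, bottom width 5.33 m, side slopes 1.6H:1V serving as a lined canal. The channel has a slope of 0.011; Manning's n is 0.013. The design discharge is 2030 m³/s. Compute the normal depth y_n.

Manning's equation rearranged: A R^(2/3) = nQ / (1·√S) = 0.013 × 2030 / (√0.011) = 251.6.
Trying y = 8.36 m: A R^(2/3) = 409.7 — too large.
Trying y = 6.74 m: A R^(2/3) = 251.8 — matches.

y_n = 6.74 m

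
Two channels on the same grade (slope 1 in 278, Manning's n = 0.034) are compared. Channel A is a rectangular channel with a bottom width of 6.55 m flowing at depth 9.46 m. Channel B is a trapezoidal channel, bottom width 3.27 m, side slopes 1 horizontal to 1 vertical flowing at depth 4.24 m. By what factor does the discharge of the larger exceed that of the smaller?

Channel A: Flow area A = b·y = 6.55 × 9.46 = 61.96 m². Wetted perimeter P = b + 2y = 6.55 + 2×9.46 = 25.47 m. Hydraulic radius R = A/P = 61.96/25.47 = 2.433 m. Q_A = (1/0.034)·61.96·2.433^(2/3)·√0.003597 = 197.7 m³/s.
Channel B: With bottom width b = 3.27 m and side slope z = 1: A = (b + zy)y = (3.27 + 1×4.24)×4.24 = 31.84 m²; P = b + 2y√(1+z²) = 3.27 + 2×4.24×1.414 = 15.26 m. Hydraulic radius R = A/P = 31.84/15.26 = 2.086 m. Q_B = (1/0.034)·31.84·2.086^(2/3)·√0.003597 = 91.71 m³/s.
The larger discharge is 197.7 m³/s and the smaller is 91.71 m³/s; the ratio is 2.16.

2.16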